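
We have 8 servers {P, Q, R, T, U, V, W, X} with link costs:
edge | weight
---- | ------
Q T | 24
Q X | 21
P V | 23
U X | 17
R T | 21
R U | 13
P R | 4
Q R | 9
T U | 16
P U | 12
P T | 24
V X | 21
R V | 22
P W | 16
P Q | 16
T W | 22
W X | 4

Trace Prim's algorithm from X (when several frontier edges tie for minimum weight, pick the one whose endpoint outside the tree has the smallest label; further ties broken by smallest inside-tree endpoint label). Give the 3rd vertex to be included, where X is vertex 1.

P

Prim, starting at X.
Step 1: cheapest edge leaving the tree is W X (4); add W.
Step 2: cheapest edge leaving the tree is P W (16); add P.
Step 3: cheapest edge leaving the tree is P R (4); add R.
Step 4: cheapest edge leaving the tree is Q R (9); add Q.
Step 5: cheapest edge leaving the tree is P U (12); add U.
Step 6: cheapest edge leaving the tree is T U (16); add T.
Step 7: cheapest edge leaving the tree is V X (21); add V.
Vertex order: X, W, P, R, Q, U, T, V. The 3rd vertex is P.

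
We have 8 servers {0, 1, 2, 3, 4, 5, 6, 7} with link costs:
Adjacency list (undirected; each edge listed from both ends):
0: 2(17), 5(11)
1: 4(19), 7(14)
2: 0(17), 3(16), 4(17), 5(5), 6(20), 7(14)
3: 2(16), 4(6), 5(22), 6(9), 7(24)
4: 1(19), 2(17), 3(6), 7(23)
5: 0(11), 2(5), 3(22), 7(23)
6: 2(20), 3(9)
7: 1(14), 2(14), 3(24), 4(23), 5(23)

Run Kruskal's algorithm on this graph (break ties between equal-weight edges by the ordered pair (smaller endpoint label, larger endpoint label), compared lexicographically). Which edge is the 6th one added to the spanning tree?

Sort edges by weight, then run Kruskal:
2—5 (5): add — endpoints in different components.
3—4 (6): add — endpoints in different components.
3—6 (9): add — endpoints in different components.
0—5 (11): add — endpoints in different components.
1—7 (14): add — endpoints in different components.
2—7 (14): add — endpoints in different components.
2—3 (16): add — endpoints in different components.
The 6th edge added is 2—7.

2-7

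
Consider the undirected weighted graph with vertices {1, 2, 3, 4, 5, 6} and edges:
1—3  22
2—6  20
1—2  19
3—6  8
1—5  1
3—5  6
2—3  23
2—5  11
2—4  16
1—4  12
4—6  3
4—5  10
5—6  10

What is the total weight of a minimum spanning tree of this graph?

Kruskal's algorithm — process edges by increasing weight (ties by edge label):
1—5 (1): add. Components now {1,5} {2} {3} {4} {6}
4—6 (3): add. Components now {1,5} {2} {3} {4,6}
3—5 (6): add. Components now {1,3,5} {2} {4,6}
3—6 (8): add. Components now {1,3,4,5,6} {2}
4—5 (10): skip — 4 and 5 already connected.
5—6 (10): skip — 5 and 6 already connected.
2—5 (11): add. Components now {1,2,3,4,5,6}
MST edges: 1—5, 4—6, 3—5, 3—6, 2—5; total weight 1+3+6+8+11 = 29.

29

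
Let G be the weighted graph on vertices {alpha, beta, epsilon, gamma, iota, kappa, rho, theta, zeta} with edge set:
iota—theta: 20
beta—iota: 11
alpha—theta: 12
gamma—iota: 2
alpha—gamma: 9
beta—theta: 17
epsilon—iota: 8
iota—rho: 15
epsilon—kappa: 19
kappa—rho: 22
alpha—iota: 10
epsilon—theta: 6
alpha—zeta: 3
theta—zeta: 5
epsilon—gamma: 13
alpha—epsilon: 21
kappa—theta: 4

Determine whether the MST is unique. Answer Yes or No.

Kruskal's algorithm — process edges by increasing weight (ties by edge label):
gamma—iota (2): add — endpoints in different components.
alpha—zeta (3): add — endpoints in different components.
kappa—theta (4): add — endpoints in different components.
theta—zeta (5): add — endpoints in different components.
epsilon—theta (6): add — endpoints in different components.
epsilon—iota (8): add — endpoints in different components.
alpha—gamma (9): skip — gamma and alpha already connected.
alpha—iota (10): skip — iota and alpha already connected.
beta—iota (11): add — endpoints in different components.
alpha—theta (12): skip — theta and alpha already connected.
epsilon—gamma (13): skip — epsilon and gamma already connected.
iota—rho (15): add — endpoints in different components.
Every non-tree edge has weight strictly greater than the heaviest edge on the tree path between its endpoints, so the MST is unique.

Yes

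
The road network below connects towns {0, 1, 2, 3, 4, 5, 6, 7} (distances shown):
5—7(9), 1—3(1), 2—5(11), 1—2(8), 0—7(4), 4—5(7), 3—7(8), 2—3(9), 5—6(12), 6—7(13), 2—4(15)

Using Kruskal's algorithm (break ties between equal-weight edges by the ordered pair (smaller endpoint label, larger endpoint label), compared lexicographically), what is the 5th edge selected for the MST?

Sort edges by weight, then run Kruskal:
1—3 (1): add — endpoints in different components.
0—7 (4): add — endpoints in different components.
4—5 (7): add — endpoints in different components.
1—2 (8): add — endpoints in different components.
3—7 (8): add — endpoints in different components.
2—3 (9): skip — 2 and 3 already connected.
5—7 (9): add — endpoints in different components.
2—5 (11): skip — 2 and 5 already connected.
5—6 (12): add — endpoints in different components.
The 5th edge added is 3—7.

3-7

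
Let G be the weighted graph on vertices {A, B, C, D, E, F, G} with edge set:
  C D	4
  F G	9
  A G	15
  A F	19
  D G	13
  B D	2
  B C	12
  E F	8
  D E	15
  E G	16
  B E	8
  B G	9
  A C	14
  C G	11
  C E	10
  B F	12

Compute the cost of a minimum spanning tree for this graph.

Grow the tree from E using Prim:
Step 1: cheapest edge leaving the tree is B E (8); add B.
Step 2: cheapest edge leaving the tree is B D (2); add D.
Step 3: cheapest edge leaving the tree is C D (4); add C.
Step 4: cheapest edge leaving the tree is E F (8); add F.
Step 5: cheapest edge leaving the tree is B G (9); add G.
Step 6: cheapest edge leaving the tree is A C (14); add A.
MST edges: B E, B D, C D, E F, B G, A C; total weight 8+2+4+8+9+14 = 45.

45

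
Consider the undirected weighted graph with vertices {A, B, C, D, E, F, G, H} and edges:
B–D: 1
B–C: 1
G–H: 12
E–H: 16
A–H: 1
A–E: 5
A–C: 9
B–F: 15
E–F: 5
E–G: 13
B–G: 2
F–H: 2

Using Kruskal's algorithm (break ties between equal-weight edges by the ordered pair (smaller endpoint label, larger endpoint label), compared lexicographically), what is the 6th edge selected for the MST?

A-E

Kruskal: consider edges lightest-first.
A–H (1): add — endpoints in different components.
B–C (1): add — endpoints in different components.
B–D (1): add — endpoints in different components.
B–G (2): add — endpoints in different components.
F–H (2): add — endpoints in different components.
A–E (5): add — endpoints in different components.
E–F (5): skip — E and F already connected.
A–C (9): add — endpoints in different components.
The 6th edge added is A–E.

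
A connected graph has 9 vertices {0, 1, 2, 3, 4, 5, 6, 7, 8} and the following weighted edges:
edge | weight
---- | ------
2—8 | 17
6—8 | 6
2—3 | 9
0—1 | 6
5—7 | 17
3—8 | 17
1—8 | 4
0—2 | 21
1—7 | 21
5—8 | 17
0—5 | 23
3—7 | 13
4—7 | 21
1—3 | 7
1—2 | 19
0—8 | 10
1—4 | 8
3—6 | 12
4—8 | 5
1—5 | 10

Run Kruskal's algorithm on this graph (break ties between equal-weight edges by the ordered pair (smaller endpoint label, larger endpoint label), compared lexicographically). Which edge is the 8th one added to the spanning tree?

Sort edges by weight, then run Kruskal:
1—8 (4): add — endpoints in different components.
4—8 (5): add — endpoints in different components.
0—1 (6): add — endpoints in different components.
6—8 (6): add — endpoints in different components.
1—3 (7): add — endpoints in different components.
1—4 (8): skip — 1 and 4 already connected.
2—3 (9): add — endpoints in different components.
0—8 (10): skip — 0 and 8 already connected.
1—5 (10): add — endpoints in different components.
3—6 (12): skip — 3 and 6 already connected.
3—7 (13): add — endpoints in different components.
The 8th edge added is 3—7.

3-7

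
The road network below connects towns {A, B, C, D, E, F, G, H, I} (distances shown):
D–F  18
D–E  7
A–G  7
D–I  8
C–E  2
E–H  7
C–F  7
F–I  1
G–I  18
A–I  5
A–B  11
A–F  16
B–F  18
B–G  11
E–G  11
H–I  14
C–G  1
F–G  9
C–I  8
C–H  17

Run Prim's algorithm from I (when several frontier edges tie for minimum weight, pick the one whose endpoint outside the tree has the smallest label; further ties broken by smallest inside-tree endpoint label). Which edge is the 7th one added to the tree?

E-H

Prim's algorithm from I:
Step 1: cheapest edge leaving the tree is F–I (1); add F.
Step 2: cheapest edge leaving the tree is A–I (5); add A.
Step 3: cheapest edge leaving the tree is C–F (7); add C.
Step 4: cheapest edge leaving the tree is C–G (1); add G.
Step 5: cheapest edge leaving the tree is C–E (2); add E.
Step 6: cheapest edge leaving the tree is D–E (7); add D.
Step 7: cheapest edge leaving the tree is E–H (7); add H.
Step 8: cheapest edge leaving the tree is A–B (11); add B.
The 7th edge added is E–H.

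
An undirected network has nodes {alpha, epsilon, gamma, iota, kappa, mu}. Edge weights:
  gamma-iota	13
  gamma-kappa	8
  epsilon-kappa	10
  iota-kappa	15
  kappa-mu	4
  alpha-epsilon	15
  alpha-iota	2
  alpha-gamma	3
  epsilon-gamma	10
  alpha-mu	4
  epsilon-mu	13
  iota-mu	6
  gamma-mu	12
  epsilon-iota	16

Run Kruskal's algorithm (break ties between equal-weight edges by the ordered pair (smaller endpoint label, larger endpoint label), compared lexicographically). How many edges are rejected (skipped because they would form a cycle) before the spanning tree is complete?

2

Sort edges by weight, then run Kruskal:
alpha-iota (2): add. Components now {alpha,iota} {kappa} {gamma} {mu} {epsilon}
alpha-gamma (3): add. Components now {alpha,gamma,iota} {kappa} {mu} {epsilon}
alpha-mu (4): add. Components now {alpha,gamma,iota,mu} {kappa} {epsilon}
kappa-mu (4): add. Components now {alpha,gamma,iota,kappa,mu} {epsilon}
iota-mu (6): skip — iota and mu already connected.
gamma-kappa (8): skip — kappa and gamma already connected.
epsilon-gamma (10): add. Components now {alpha,epsilon,gamma,iota,kappa,mu}
Edges rejected before the tree was complete: 2.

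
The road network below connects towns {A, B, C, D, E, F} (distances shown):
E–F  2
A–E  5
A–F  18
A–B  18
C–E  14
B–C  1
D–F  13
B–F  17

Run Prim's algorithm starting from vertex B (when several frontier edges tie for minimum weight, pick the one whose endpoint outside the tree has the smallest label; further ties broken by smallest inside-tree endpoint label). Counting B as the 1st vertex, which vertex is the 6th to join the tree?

D

Prim, starting at B.
Step 1: frontier [B–C 1, B–F 17, A–B 18] → take B–C (1); add C.
Step 2: frontier [B–F 17, A–B 18, C–E 14] → take C–E (14); add E.
Step 3: frontier [B–F 17, A–B 18, E–F 2, A–E 5] → take E–F (2); add F.
Step 4: frontier [A–B 18, A–E 5, D–F 13, A–F 18] → take A–E (5); add A.
Step 5: frontier [D–F 13] → take D–F (13); add D.
Vertex order: B, C, E, F, A, D. The 6th vertex is D.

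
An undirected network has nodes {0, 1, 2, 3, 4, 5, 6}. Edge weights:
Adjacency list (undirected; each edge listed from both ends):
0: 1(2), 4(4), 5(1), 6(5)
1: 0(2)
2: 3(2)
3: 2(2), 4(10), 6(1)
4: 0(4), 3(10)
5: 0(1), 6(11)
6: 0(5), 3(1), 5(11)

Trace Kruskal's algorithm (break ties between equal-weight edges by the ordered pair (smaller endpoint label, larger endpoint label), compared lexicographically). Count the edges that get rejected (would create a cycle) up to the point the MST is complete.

0

Kruskal's algorithm — process edges by increasing weight (ties by edge label):
0-5 (1): add. Components now {0,5} {1} {2} {3} {4} {6}
3-6 (1): add. Components now {0,5} {1} {2} {3,6} {4}
0-1 (2): add. Components now {0,1,5} {2} {3,6} {4}
2-3 (2): add. Components now {0,1,5} {2,3,6} {4}
0-4 (4): add. Components now {0,1,4,5} {2,3,6}
0-6 (5): add. Components now {0,1,2,3,4,5,6}
Edges rejected before the tree was complete: 0.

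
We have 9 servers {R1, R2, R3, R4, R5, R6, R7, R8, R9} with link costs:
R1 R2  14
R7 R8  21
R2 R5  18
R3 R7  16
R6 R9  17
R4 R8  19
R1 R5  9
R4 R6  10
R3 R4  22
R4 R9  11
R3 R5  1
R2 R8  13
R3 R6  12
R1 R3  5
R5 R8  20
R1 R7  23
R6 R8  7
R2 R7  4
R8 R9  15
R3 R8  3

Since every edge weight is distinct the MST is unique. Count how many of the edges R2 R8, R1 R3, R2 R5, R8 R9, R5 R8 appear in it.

2

Kruskal's algorithm — process edges by increasing weight (ties by edge label):
R3 R5 (1): add — endpoints in different components.
R3 R8 (3): add — endpoints in different components.
R2 R7 (4): add — endpoints in different components.
R1 R3 (5): add — endpoints in different components.
R6 R8 (7): add — endpoints in different components.
R1 R5 (9): skip — R5 and R1 already connected.
R4 R6 (10): add — endpoints in different components.
R4 R9 (11): add — endpoints in different components.
R3 R6 (12): skip — R6 and R3 already connected.
R2 R8 (13): add — endpoints in different components.
MST edge set: {R3 R5, R3 R8, R2 R7, R1 R3, R6 R8, R4 R6, R4 R9, R2 R8}.
Of the listed edges, {R2 R8, R1 R3} are in the MST → 2.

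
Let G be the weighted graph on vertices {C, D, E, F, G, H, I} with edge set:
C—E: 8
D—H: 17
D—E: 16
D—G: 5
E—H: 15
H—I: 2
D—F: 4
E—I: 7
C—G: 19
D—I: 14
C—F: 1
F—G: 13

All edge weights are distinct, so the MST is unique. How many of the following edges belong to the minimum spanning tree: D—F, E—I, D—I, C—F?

Kruskal's algorithm — process edges by increasing weight (ties by edge label):
C—F (1): add. Components now {C,F} {D} {E} {G} {H} {I}
H—I (2): add. Components now {C,F} {D} {E} {G} {H,I}
D—F (4): add. Components now {C,D,F} {E} {G} {H,I}
D—G (5): add. Components now {C,D,F,G} {E} {H,I}
E—I (7): add. Components now {C,D,F,G} {E,H,I}
C—E (8): add. Components now {C,D,E,F,G,H,I}
MST edge set: {C—F, H—I, D—F, D—G, E—I, C—E}.
Of the listed edges, {D—F, E—I, C—F} are in the MST → 3.

3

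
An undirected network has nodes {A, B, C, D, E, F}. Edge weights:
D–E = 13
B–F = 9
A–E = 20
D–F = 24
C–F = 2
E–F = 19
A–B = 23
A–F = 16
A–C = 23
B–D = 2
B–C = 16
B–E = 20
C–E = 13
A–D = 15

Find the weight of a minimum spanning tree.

Prim's algorithm from A:
Step 1: frontier [A–D 15, A–F 16, A–E 20, A–B 23, A–C 23] → take A–D (15); add D.
Step 2: frontier [A–F 16, A–E 20, A–B 23, A–C 23, B–D 2, D–E 13, D–F 24] → take B–D (2); add B.
Step 3: frontier [A–F 16, A–E 20, A–C 23, B–F 9, B–C 16, B–E 20, D–E 13, D–F 24] → take B–F (9); add F.
Step 4: frontier [A–E 20, A–C 23, B–C 16, B–E 20, D–E 13, C–F 2, E–F 19] → take C–F (2); add C.
Step 5: frontier [A–E 20, B–E 20, C–E 13, D–E 13, E–F 19] → take C–E (13); add E.
MST edges: A–D, B–D, B–F, C–F, C–E; total weight 15+2+9+2+13 = 41.

41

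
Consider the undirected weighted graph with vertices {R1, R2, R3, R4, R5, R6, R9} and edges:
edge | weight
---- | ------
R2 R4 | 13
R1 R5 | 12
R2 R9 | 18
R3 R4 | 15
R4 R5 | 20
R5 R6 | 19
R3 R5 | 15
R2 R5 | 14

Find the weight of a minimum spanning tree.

91

Sort edges by weight, then run Kruskal:
R1 R5 (12): add. Components now {R9} {R1,R5} {R3} {R6} {R2} {R4}
R2 R4 (13): add. Components now {R9} {R1,R5} {R3} {R6} {R2,R4}
R2 R5 (14): add. Components now {R9} {R1,R2,R4,R5} {R3} {R6}
R3 R4 (15): add. Components now {R9} {R1,R2,R3,R4,R5} {R6}
R3 R5 (15): skip — R3 and R5 already connected.
R2 R9 (18): add. Components now {R1,R2,R3,R4,R5,R9} {R6}
R5 R6 (19): add. Components now {R1,R2,R3,R4,R5,R6,R9}
MST edges: R1 R5, R2 R4, R2 R5, R3 R4, R2 R9, R5 R6; total weight 12+13+14+15+18+19 = 91.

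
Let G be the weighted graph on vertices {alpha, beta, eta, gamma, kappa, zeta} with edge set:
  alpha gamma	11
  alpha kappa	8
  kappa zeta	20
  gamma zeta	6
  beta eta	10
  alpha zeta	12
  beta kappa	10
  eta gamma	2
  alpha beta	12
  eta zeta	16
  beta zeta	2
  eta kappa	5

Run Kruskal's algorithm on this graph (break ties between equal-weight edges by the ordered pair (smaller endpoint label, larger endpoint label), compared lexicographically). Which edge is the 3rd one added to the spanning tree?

Sort edges by weight, then run Kruskal:
beta zeta (2): add. Components now {kappa} {beta,zeta} {gamma} {alpha} {eta}
eta gamma (2): add. Components now {kappa} {beta,zeta} {eta,gamma} {alpha}
eta kappa (5): add. Components now {eta,gamma,kappa} {beta,zeta} {alpha}
gamma zeta (6): add. Components now {beta,eta,gamma,kappa,zeta} {alpha}
alpha kappa (8): add. Components now {alpha,beta,eta,gamma,kappa,zeta}
The 3rd edge added is eta kappa.

eta-kappa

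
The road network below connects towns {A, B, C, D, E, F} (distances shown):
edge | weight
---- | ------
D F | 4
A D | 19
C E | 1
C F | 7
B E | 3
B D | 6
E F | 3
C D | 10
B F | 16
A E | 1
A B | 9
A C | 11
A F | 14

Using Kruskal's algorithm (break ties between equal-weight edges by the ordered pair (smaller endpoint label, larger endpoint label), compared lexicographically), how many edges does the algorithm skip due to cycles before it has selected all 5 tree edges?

0

Kruskal's algorithm — process edges by increasing weight (ties by edge label):
A E (1): add — endpoints in different components.
C E (1): add — endpoints in different components.
B E (3): add — endpoints in different components.
E F (3): add — endpoints in different components.
D F (4): add — endpoints in different components.
Edges rejected before the tree was complete: 0.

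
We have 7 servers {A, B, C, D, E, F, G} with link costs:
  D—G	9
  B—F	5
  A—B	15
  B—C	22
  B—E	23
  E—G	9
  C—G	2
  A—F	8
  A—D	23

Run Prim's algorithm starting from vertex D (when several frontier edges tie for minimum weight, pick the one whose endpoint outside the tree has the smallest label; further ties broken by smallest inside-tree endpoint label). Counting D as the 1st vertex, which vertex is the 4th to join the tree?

E

Prim's algorithm from D:
Step 1: frontier [D—G 9, A—D 23] → take D—G (9); add G.
Step 2: frontier [A—D 23, C—G 2, E—G 9] → take C—G (2); add C.
Step 3: frontier [B—C 22, A—D 23, E—G 9] → take E—G (9); add E.
Step 4: frontier [B—C 22, A—D 23, B—E 23] → take B—C (22); add B.
Step 5: frontier [B—F 5, A—B 15, A—D 23] → take B—F (5); add F.
Step 6: frontier [A—B 15, A—D 23, A—F 8] → take A—F (8); add A.
Vertex order: D, G, C, E, B, F, A. The 4th vertex is E.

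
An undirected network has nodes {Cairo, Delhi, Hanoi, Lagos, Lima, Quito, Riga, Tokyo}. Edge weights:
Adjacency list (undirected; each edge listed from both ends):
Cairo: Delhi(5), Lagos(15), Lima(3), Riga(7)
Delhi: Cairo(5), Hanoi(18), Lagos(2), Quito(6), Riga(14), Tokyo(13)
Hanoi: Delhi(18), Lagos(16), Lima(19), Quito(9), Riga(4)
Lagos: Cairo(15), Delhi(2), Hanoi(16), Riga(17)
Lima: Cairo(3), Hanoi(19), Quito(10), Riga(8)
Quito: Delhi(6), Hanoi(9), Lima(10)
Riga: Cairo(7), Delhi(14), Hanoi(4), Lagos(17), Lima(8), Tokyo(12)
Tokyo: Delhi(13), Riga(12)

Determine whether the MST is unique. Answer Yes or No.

Yes

Kruskal: consider edges lightest-first.
Delhi-Lagos (2): add — endpoints in different components.
Cairo-Lima (3): add — endpoints in different components.
Hanoi-Riga (4): add — endpoints in different components.
Cairo-Delhi (5): add — endpoints in different components.
Delhi-Quito (6): add — endpoints in different components.
Cairo-Riga (7): add — endpoints in different components.
Lima-Riga (8): skip — Riga and Lima already connected.
Hanoi-Quito (9): skip — Quito and Hanoi already connected.
Lima-Quito (10): skip — Quito and Lima already connected.
Riga-Tokyo (12): add — endpoints in different components.
Every non-tree edge has weight strictly greater than the heaviest edge on the tree path between its endpoints, so the MST is unique.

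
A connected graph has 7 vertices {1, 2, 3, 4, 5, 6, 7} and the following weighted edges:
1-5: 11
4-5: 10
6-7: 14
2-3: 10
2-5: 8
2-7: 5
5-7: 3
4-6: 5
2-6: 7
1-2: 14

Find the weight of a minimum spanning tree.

Grow the tree from 6 using Prim:
Step 1: cheapest edge leaving the tree is 4-6 (5); add 4.
Step 2: cheapest edge leaving the tree is 2-6 (7); add 2.
Step 3: cheapest edge leaving the tree is 2-7 (5); add 7.
Step 4: cheapest edge leaving the tree is 5-7 (3); add 5.
Step 5: cheapest edge leaving the tree is 2-3 (10); add 3.
Step 6: cheapest edge leaving the tree is 1-5 (11); add 1.
MST edges: 4-6, 2-6, 2-7, 5-7, 2-3, 1-5; total weight 5+7+5+3+10+11 = 41.

41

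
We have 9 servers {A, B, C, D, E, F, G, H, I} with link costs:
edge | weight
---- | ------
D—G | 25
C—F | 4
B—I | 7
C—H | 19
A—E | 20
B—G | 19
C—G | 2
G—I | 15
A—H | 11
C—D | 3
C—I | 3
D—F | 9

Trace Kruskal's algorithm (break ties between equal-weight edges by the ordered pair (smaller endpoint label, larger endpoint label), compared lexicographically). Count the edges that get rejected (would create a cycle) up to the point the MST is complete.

3

Kruskal: consider edges lightest-first.
C—G (2): add — endpoints in different components.
C—D (3): add — endpoints in different components.
C—I (3): add — endpoints in different components.
C—F (4): add — endpoints in different components.
B—I (7): add — endpoints in different components.
D—F (9): skip — D and F already connected.
A—H (11): add — endpoints in different components.
G—I (15): skip — G and I already connected.
B—G (19): skip — B and G already connected.
C—H (19): add — endpoints in different components.
A—E (20): add — endpoints in different components.
Edges rejected before the tree was complete: 3.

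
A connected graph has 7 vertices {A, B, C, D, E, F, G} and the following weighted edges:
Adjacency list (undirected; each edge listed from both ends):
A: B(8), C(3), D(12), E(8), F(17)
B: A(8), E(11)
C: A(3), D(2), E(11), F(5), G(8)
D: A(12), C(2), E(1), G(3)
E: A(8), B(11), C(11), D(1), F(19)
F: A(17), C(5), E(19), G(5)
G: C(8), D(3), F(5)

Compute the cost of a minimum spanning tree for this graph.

Prim, starting at A.
Step 1: frontier [A—C 3, A—B 8, A—E 8, A—D 12, A—F 17] → take A—C (3); add C.
Step 2: frontier [A—B 8, A—E 8, A—D 12, A—F 17, C—D 2, C—F 5, C—G 8, C—E 11] → take C—D (2); add D.
Step 3: frontier [A—B 8, A—E 8, A—F 17, C—F 5, C—G 8, C—E 11, D—E 1, D—G 3] → take D—E (1); add E.
Step 4: frontier [A—B 8, A—F 17, C—F 5, C—G 8, D—G 3, B—E 11, E—F 19] → take D—G (3); add G.
Step 5: frontier [A—B 8, A—F 17, C—F 5, B—E 11, E—F 19, F—G 5] → take C—F (5); add F.
Step 6: frontier [A—B 8, B—E 11] → take A—B (8); add B.
MST edges: A—C, C—D, D—E, D—G, C—F, A—B; total weight 3+2+1+3+5+8 = 22.

22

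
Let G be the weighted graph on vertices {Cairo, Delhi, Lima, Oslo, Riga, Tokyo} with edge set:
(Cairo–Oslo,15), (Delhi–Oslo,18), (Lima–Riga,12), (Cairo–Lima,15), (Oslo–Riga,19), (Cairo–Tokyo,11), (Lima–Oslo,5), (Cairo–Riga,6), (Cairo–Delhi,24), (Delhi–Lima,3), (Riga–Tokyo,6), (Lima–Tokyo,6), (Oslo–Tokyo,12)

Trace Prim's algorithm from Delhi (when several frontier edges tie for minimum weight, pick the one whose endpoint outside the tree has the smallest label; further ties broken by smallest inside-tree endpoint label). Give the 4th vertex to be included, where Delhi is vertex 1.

Tokyo

Prim, starting at Delhi.
Step 1: cheapest edge leaving the tree is Delhi–Lima (3); add Lima.
Step 2: cheapest edge leaving the tree is Lima–Oslo (5); add Oslo.
Step 3: cheapest edge leaving the tree is Lima–Tokyo (6); add Tokyo.
Step 4: cheapest edge leaving the tree is Riga–Tokyo (6); add Riga.
Step 5: cheapest edge leaving the tree is Cairo–Riga (6); add Cairo.
Vertex order: Delhi, Lima, Oslo, Tokyo, Riga, Cairo. The 4th vertex is Tokyo.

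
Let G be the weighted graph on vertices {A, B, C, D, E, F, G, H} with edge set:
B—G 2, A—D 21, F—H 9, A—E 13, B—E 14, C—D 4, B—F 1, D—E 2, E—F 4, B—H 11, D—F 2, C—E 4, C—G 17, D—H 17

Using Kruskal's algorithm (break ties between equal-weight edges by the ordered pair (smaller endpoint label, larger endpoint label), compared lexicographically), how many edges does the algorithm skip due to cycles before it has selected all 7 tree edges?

Kruskal's algorithm — process edges by increasing weight (ties by edge label):
B—F (1): add — endpoints in different components.
B—G (2): add — endpoints in different components.
D—E (2): add — endpoints in different components.
D—F (2): add — endpoints in different components.
C—D (4): add — endpoints in different components.
C—E (4): skip — C and E already connected.
E—F (4): skip — E and F already connected.
F—H (9): add — endpoints in different components.
B—H (11): skip — B and H already connected.
A—E (13): add — endpoints in different components.
Edges rejected before the tree was complete: 3.

3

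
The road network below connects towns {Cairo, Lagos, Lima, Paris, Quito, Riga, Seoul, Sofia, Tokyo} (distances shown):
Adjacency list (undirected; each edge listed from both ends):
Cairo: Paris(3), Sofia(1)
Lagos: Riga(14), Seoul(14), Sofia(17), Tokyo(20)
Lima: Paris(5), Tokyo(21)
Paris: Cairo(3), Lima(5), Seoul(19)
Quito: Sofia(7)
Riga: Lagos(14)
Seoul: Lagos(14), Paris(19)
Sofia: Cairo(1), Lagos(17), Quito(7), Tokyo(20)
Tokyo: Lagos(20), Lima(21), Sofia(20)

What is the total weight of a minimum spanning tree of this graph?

Prim, starting at Paris.
Step 1: frontier [Cairo Paris 3, Lima Paris 5, Paris Seoul 19] → take Cairo Paris (3); add Cairo.
Step 2: frontier [Cairo Sofia 1, Lima Paris 5, Paris Seoul 19] → take Cairo Sofia (1); add Sofia.
Step 3: frontier [Lima Paris 5, Paris Seoul 19, Quito Sofia 7, Lagos Sofia 17, Sofia Tokyo 20] → take Lima Paris (5); add Lima.
Step 4: frontier [Lima Tokyo 21, Paris Seoul 19, Quito Sofia 7, Lagos Sofia 17, Sofia Tokyo 20] → take Quito Sofia (7); add Quito.
Step 5: frontier [Lima Tokyo 21, Paris Seoul 19, Lagos Sofia 17, Sofia Tokyo 20] → take Lagos Sofia (17); add Lagos.
Step 6: frontier [Lagos Riga 14, Lagos Seoul 14, Lagos Tokyo 20, Lima Tokyo 21, Paris Seoul 19, Sofia Tokyo 20] → take Lagos Riga (14); add Riga.
Step 7: frontier [Lagos Seoul 14, Lagos Tokyo 20, Lima Tokyo 21, Paris Seoul 19, Sofia Tokyo 20] → take Lagos Seoul (14); add Seoul.
Step 8: frontier [Lagos Tokyo 20, Lima Tokyo 21, Sofia Tokyo 20] → take Lagos Tokyo (20); add Tokyo.
MST edges: Cairo Paris, Cairo Sofia, Lima Paris, Quito Sofia, Lagos Sofia, Lagos Riga, Lagos Seoul, Lagos Tokyo; total weight 3+1+5+7+17+14+14+20 = 81.

81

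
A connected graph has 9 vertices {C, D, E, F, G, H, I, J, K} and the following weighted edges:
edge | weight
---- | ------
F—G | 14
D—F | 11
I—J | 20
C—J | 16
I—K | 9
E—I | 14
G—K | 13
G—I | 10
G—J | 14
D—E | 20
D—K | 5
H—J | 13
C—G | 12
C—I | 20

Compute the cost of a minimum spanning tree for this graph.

Grow the tree from H using Prim:
Step 1: cheapest edge leaving the tree is H—J (13); add J.
Step 2: cheapest edge leaving the tree is G—J (14); add G.
Step 3: cheapest edge leaving the tree is G—I (10); add I.
Step 4: cheapest edge leaving the tree is I—K (9); add K.
Step 5: cheapest edge leaving the tree is D—K (5); add D.
Step 6: cheapest edge leaving the tree is D—F (11); add F.
Step 7: cheapest edge leaving the tree is C—G (12); add C.
Step 8: cheapest edge leaving the tree is E—I (14); add E.
MST edges: H—J, G—J, G—I, I—K, D—K, D—F, C—G, E—I; total weight 13+14+10+9+5+11+12+14 = 88.

88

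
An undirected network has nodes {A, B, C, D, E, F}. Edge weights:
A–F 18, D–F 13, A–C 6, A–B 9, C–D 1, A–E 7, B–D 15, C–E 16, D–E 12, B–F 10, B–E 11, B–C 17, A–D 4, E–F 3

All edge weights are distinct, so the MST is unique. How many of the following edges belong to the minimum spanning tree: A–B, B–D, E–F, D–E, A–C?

2

Sort edges by weight, then run Kruskal:
C–D (1): add. Components now {A} {B} {C,D} {E} {F}
E–F (3): add. Components now {A} {B} {C,D} {E,F}
A–D (4): add. Components now {A,C,D} {B} {E,F}
A–C (6): skip — A and C already connected.
A–E (7): add. Components now {A,C,D,E,F} {B}
A–B (9): add. Components now {A,B,C,D,E,F}
MST edge set: {C–D, E–F, A–D, A–E, A–B}.
Of the listed edges, {A–B, E–F} are in the MST → 2.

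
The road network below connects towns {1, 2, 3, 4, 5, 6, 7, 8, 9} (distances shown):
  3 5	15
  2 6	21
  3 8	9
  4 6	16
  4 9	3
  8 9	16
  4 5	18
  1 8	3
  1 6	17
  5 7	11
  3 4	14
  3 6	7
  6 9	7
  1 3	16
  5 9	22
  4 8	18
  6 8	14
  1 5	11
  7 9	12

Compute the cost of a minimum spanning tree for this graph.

Sort edges by weight, then run Kruskal:
1 8 (3): add — endpoints in different components.
4 9 (3): add — endpoints in different components.
3 6 (7): add — endpoints in different components.
6 9 (7): add — endpoints in different components.
3 8 (9): add — endpoints in different components.
1 5 (11): add — endpoints in different components.
5 7 (11): add — endpoints in different components.
7 9 (12): skip — 7 and 9 already connected.
3 4 (14): skip — 3 and 4 already connected.
6 8 (14): skip — 6 and 8 already connected.
3 5 (15): skip — 3 and 5 already connected.
1 3 (16): skip — 1 and 3 already connected.
4 6 (16): skip — 4 and 6 already connected.
8 9 (16): skip — 8 and 9 already connected.
1 6 (17): skip — 1 and 6 already connected.
4 5 (18): skip — 4 and 5 already connected.
4 8 (18): skip — 4 and 8 already connected.
2 6 (21): add — endpoints in different components.
MST edges: 1 8, 4 9, 3 6, 6 9, 3 8, 1 5, 5 7, 2 6; total weight 3+3+7+7+9+11+11+21 = 72.

72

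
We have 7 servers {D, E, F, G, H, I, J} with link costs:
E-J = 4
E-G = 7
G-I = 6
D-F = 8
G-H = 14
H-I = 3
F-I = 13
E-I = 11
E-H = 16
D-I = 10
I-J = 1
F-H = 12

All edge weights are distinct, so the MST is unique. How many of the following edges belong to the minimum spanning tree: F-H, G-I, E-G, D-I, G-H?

Sort edges by weight, then run Kruskal:
I-J (1): add — endpoints in different components.
H-I (3): add — endpoints in different components.
E-J (4): add — endpoints in different components.
G-I (6): add — endpoints in different components.
E-G (7): skip — E and G already connected.
D-F (8): add — endpoints in different components.
D-I (10): add — endpoints in different components.
MST edge set: {I-J, H-I, E-J, G-I, D-F, D-I}.
Of the listed edges, {G-I, D-I} are in the MST → 2.

2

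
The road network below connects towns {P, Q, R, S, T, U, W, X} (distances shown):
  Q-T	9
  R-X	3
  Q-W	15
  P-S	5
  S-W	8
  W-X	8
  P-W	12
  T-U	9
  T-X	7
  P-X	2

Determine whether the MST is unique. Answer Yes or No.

No

Kruskal's algorithm — process edges by increasing weight (ties by edge label):
P-X (2): add — endpoints in different components.
R-X (3): add — endpoints in different components.
P-S (5): add — endpoints in different components.
T-X (7): add — endpoints in different components.
S-W (8): add — endpoints in different components.
W-X (8): skip — X and W already connected.
Q-T (9): add — endpoints in different components.
T-U (9): add — endpoints in different components.
Non-tree edge W-X has weight 8, equal to the heaviest edge on its tree cycle — swapping gives another MST of the same weight. Not unique.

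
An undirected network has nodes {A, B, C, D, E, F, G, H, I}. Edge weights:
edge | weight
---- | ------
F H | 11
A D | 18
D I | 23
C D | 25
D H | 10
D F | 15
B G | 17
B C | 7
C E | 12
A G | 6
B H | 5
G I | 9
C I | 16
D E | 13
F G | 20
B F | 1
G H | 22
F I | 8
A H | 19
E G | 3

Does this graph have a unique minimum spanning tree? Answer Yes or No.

Kruskal: consider edges lightest-first.
B F (1): add — endpoints in different components.
E G (3): add — endpoints in different components.
B H (5): add — endpoints in different components.
A G (6): add — endpoints in different components.
B C (7): add — endpoints in different components.
F I (8): add — endpoints in different components.
G I (9): add — endpoints in different components.
D H (10): add — endpoints in different components.
Every non-tree edge has weight strictly greater than the heaviest edge on the tree path between its endpoints, so the MST is unique.

Yes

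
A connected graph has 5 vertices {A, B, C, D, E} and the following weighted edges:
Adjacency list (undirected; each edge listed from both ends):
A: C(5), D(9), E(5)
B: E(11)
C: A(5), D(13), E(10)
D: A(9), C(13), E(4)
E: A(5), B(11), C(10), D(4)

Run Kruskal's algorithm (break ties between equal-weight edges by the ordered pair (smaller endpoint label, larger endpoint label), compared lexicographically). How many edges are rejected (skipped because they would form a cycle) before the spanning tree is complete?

2

Sort edges by weight, then run Kruskal:
D–E (4): add — endpoints in different components.
A–C (5): add — endpoints in different components.
A–E (5): add — endpoints in different components.
A–D (9): skip — A and D already connected.
C–E (10): skip — C and E already connected.
B–E (11): add — endpoints in different components.
Edges rejected before the tree was complete: 2.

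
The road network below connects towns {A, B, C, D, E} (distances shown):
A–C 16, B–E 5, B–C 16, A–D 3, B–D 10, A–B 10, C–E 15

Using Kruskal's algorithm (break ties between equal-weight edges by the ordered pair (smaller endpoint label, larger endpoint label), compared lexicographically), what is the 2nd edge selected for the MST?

B-E

Sort edges by weight, then run Kruskal:
A–D (3): add — endpoints in different components.
B–E (5): add — endpoints in different components.
A–B (10): add — endpoints in different components.
B–D (10): skip — B and D already connected.
C–E (15): add — endpoints in different components.
The 2nd edge added is B–E.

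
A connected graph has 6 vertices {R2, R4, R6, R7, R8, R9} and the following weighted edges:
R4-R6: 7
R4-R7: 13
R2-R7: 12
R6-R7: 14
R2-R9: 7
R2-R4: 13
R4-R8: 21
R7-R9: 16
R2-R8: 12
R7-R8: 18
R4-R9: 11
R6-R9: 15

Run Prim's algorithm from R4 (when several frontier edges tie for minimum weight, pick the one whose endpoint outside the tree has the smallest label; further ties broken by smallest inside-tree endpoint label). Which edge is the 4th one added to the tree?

R2-R7

Prim, starting at R4.
Step 1: frontier [R4-R6 7, R4-R9 11, R2-R4 13, R4-R7 13, R4-R8 21] → take R4-R6 (7); add R6.
Step 2: frontier [R4-R9 11, R2-R4 13, R4-R7 13, R4-R8 21, R6-R7 14, R6-R9 15] → take R4-R9 (11); add R9.
Step 3: frontier [R2-R4 13, R4-R7 13, R4-R8 21, R6-R7 14, R2-R9 7, R7-R9 16] → take R2-R9 (7); add R2.
Step 4: frontier [R2-R7 12, R2-R8 12, R4-R7 13, R4-R8 21, R6-R7 14, R7-R9 16] → take R2-R7 (12); add R7.
Step 5: frontier [R2-R8 12, R4-R8 21, R7-R8 18] → take R2-R8 (12); add R8.
The 4th edge added is R2-R7.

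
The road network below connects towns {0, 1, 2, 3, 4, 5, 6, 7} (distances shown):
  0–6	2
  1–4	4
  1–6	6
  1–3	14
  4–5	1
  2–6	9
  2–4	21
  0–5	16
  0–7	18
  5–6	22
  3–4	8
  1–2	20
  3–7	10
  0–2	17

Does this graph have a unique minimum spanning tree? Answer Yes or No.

Yes

Kruskal: consider edges lightest-first.
4–5 (1): add — endpoints in different components.
0–6 (2): add — endpoints in different components.
1–4 (4): add — endpoints in different components.
1–6 (6): add — endpoints in different components.
3–4 (8): add — endpoints in different components.
2–6 (9): add — endpoints in different components.
3–7 (10): add — endpoints in different components.
Every non-tree edge has weight strictly greater than the heaviest edge on the tree path between its endpoints, so the MST is unique.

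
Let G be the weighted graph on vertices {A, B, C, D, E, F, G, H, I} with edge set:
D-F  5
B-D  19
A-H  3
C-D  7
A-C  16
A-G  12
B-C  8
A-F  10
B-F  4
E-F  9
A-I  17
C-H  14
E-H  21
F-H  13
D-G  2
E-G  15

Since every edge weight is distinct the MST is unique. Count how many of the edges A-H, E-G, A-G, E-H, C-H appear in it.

Sort edges by weight, then run Kruskal:
D-G (2): add — endpoints in different components.
A-H (3): add — endpoints in different components.
B-F (4): add — endpoints in different components.
D-F (5): add — endpoints in different components.
C-D (7): add — endpoints in different components.
B-C (8): skip — B and C already connected.
E-F (9): add — endpoints in different components.
A-F (10): add — endpoints in different components.
A-G (12): skip — A and G already connected.
F-H (13): skip — F and H already connected.
C-H (14): skip — C and H already connected.
E-G (15): skip — E and G already connected.
A-C (16): skip — A and C already connected.
A-I (17): add — endpoints in different components.
MST edge set: {D-G, A-H, B-F, D-F, C-D, E-F, A-F, A-I}.
Of the listed edges, {A-H} are in the MST → 1.

1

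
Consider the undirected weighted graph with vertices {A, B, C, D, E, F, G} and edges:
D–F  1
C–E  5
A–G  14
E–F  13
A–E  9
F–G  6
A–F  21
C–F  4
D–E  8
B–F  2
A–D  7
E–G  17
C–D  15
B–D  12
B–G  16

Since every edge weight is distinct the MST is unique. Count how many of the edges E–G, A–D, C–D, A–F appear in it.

1

Kruskal's algorithm — process edges by increasing weight (ties by edge label):
D–F (1): add. Components now {A} {B} {C} {D,F} {E} {G}
B–F (2): add. Components now {A} {B,D,F} {C} {E} {G}
C–F (4): add. Components now {A} {B,C,D,F} {E} {G}
C–E (5): add. Components now {A} {B,C,D,E,F} {G}
F–G (6): add. Components now {A} {B,C,D,E,F,G}
A–D (7): add. Components now {A,B,C,D,E,F,G}
MST edge set: {D–F, B–F, C–F, C–E, F–G, A–D}.
Of the listed edges, {A–D} are in the MST → 1.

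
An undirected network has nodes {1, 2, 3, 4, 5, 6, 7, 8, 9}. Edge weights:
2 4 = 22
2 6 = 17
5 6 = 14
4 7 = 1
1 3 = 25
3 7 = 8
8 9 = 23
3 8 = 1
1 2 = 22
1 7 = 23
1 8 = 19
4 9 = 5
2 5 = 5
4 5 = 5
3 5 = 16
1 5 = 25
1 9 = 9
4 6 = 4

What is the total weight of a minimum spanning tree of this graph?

38

Prim's algorithm from 6:
Step 1: cheapest edge leaving the tree is 4 6 (4); add 4.
Step 2: cheapest edge leaving the tree is 4 7 (1); add 7.
Step 3: cheapest edge leaving the tree is 4 5 (5); add 5.
Step 4: cheapest edge leaving the tree is 2 5 (5); add 2.
Step 5: cheapest edge leaving the tree is 4 9 (5); add 9.
Step 6: cheapest edge leaving the tree is 3 7 (8); add 3.
Step 7: cheapest edge leaving the tree is 3 8 (1); add 8.
Step 8: cheapest edge leaving the tree is 1 9 (9); add 1.
MST edges: 4 6, 4 7, 4 5, 2 5, 4 9, 3 7, 3 8, 1 9; total weight 4+1+5+5+5+8+1+9 = 38.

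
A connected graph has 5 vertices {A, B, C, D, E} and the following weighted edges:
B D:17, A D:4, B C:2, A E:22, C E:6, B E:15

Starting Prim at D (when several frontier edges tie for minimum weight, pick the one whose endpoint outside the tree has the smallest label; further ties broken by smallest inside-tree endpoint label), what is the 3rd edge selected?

B-C

Prim's algorithm from D:
Step 1: cheapest edge leaving the tree is A D (4); add A.
Step 2: cheapest edge leaving the tree is B D (17); add B.
Step 3: cheapest edge leaving the tree is B C (2); add C.
Step 4: cheapest edge leaving the tree is C E (6); add E.
The 3rd edge added is B C.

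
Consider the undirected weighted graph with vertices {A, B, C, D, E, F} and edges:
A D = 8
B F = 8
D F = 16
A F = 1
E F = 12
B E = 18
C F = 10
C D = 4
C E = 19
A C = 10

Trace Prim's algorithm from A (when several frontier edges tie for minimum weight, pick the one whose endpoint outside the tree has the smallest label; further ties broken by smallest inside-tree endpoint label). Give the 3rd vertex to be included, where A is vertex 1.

B

Grow the tree from A using Prim:
Step 1: frontier [A F 1, A D 8, A C 10] → take A F (1); add F.
Step 2: frontier [A D 8, A C 10, B F 8, C F 10, E F 12, D F 16] → take B F (8); add B.
Step 3: frontier [A D 8, A C 10, B E 18, C F 10, E F 12, D F 16] → take A D (8); add D.
Step 4: frontier [A C 10, B E 18, C D 4, C F 10, E F 12] → take C D (4); add C.
Step 5: frontier [B E 18, C E 19, E F 12] → take E F (12); add E.
Vertex order: A, F, B, D, C, E. The 3rd vertex is B.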